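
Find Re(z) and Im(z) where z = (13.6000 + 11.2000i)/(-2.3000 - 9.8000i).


Multiply by conjugate: (13.6000 + 11.2000i)(-2.3000 + 9.8000i) / ((-2.3)^2 + (-9.8)^2)
Numerator real = 13.6*(-2.3) + 11.2*(-9.8) = -141.04
Numerator imag = 11.2*(-2.3) - 13.6*(-9.8) = 107.52
Denominator = 101.33
Re(z) = -141.04/101.33 = -1.3919
Im(z) = 107.52/101.33 = 1.0611

Re(z) = -1.3919, Im(z) = 1.0611


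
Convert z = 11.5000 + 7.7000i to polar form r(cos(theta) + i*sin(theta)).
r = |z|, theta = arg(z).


r = sqrt(132.25+59.29) = sqrt(191.54) = 13.8398
theta = atan2(7.7, 11.5) = 33.8049 degrees

r = 13.8398, theta = 33.8049 degrees


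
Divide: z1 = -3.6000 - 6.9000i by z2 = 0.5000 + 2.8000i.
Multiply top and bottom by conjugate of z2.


Conjugate of z2 = 0.5000 - 2.8000i
Numerator: (-3.6000 - 6.9000i)(0.5000 - 2.8000i) = -21.1200 + 6.6300i
Denominator: 0.5^2 + 2.8^2 = 8.09
Result = (-21.1200 + 6.6300i)/8.09

-2.6106 + 0.8195i


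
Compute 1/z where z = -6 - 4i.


|z|^2 = 36+16 = 52
1/z = (-6 + 4i)/52

1/z = -0.1154 + 0.0769i


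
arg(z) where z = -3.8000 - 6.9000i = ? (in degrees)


Re = -3.8, Im = -6.9
arg = atan2(-6.9, -3.8) = -118.8427 degrees

arg(z) = -118.8427 degrees


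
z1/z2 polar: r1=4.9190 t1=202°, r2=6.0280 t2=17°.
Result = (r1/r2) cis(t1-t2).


r = 4.9190 / 6.0280 = 0.8160
theta = 202° - 17° = 185° = 185° (mod 360)

0.8160 cis(185°)


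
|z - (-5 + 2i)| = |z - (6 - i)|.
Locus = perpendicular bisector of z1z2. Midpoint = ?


Equal distances means the locus is the perpendicular bisector of z1 and z2.
Midpoint = ((-5+6)/2, (2+(-1))/2) = (0.5000, 0.5000)

Perpendicular bisector through (0.5000, 0.5000)


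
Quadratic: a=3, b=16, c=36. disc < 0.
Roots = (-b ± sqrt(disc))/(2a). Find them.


disc = 16^2 - 4*3*36 = 256 - 432 = -176
sqrt(|disc|) = sqrt(176) = 13.2665
Real part = -16/(2*3) = -2.6667
Imag part = 13.2665/(2*3) = 2.2111

-2.6667 ± 2.2111i


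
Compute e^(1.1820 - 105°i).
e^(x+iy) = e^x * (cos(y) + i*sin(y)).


e^1.1820 = 3.2609
cos(-105°) = -0.25882
sin(-105°) = -0.96593
Real = 3.2609*(-0.25882) = -0.8440
Imag = 3.2609*(-0.96593) = -3.1498

-0.8440 - 3.1498i


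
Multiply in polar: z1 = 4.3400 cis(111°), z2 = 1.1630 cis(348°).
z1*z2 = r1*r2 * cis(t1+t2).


r = 4.3400 * 1.1630 = 5.0474
theta = 111° + 348° = 459° = 99° (mod 360)

5.0474 cis(99°)


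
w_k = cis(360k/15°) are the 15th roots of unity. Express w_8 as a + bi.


Angle = 360*8/15 = 192°
a = cos(192°) = -0.9781
b = sin(192°) = -0.2079

-0.9781 - 0.2079i


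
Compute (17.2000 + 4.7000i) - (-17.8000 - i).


Real: 17.2 + 17.8 = 35
Imag: 4.7 + 1 = 5.7

35.0000 + 5.7000i


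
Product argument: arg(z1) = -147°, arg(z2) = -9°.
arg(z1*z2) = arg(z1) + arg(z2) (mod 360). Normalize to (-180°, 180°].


arg(z1*z2) = -147° - 9° = -156°
Normalized to (-180°, 180°]: -156°

-156°


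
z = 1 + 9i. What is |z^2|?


|z| = sqrt(1+81) = sqrt(82) = 9.0554
|z^2| = |z|^2 = (sqrt(82))^2 = 82

|z^2| = 82


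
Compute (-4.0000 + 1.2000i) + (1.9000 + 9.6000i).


Real: -4 + 1.9 = -2.1
Imag: 1.2 + 9.6 = 10.8

-2.1000 + 10.8000i


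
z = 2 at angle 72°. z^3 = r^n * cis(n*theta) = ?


r^3 = 2^3 = 8
n*theta = 3*72° = 216° = 216° (mod 360)
a = 8*cos(216°) = -6.4721
b = 8*sin(216°) = -4.7023

8 cis(216°) = -6.4721 - 4.7023i


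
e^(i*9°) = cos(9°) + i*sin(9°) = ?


cos(9°) = 0.9877
sin(9°) = 0.1564

e^(i*9°) = 0.9877 + 0.1564i


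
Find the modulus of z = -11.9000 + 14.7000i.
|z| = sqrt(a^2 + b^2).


|z| = sqrt((-11.9)^2 + 14.7^2) = sqrt(141.61 + 216.09) = sqrt(357.7) = 18.9130

|z| = 18.9130


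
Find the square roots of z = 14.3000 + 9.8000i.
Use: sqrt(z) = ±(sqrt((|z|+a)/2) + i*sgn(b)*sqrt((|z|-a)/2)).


|z| = sqrt(204.49+96.04) = 17.3358
sqrt((|z|+a)/2) = sqrt((17.3358+14.3)/2) = sqrt(15.8179) = 3.9772
sqrt((|z|-a)/2) = sqrt((17.3358-14.3)/2) = sqrt(1.5179) = 1.2320

±(3.9772 + 1.2320i) i.e. 3.9772 + 1.2320i and -3.9772 - 1.2320i


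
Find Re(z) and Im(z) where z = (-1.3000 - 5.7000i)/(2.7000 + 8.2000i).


Multiply by conjugate: (-1.3000 - 5.7000i)(2.7000 - 8.2000i) / (2.7^2 + 8.2^2)
Numerator real = -1.3*2.7 - (5.7)*8.2 = -50.25
Numerator imag = -5.7*2.7 - (-1.3)*8.2 = -4.73
Denominator = 74.53
Re(z) = -50.25/74.53 = -0.6742
Im(z) = -4.73/74.53 = -0.0635

Re(z) = -0.6742, Im(z) = -0.0635


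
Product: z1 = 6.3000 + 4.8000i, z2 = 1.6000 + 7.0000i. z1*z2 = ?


Real = 6.3*1.6 - 4.8*7 = 10.08 - 33.6 = -23.52
Imag = 6.3*7 + 1.6*4.8 = 44.1 + 7.68 = 51.78

-23.5200 + 51.7800i


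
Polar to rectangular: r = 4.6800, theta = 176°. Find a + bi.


a = 4.6800*cos(176°) = 4.6800*(-0.99756) = -4.6686
b = 4.6800*sin(176°) = 4.6800*0.06976 = 0.3265

-4.6686 + 0.3265i


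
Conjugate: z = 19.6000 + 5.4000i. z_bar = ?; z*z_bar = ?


z_bar = 19.6000 - 5.4000i
z*z_bar = 19.6^2 + 5.4^2 = 384.16 + 29.16 = 413.32

z_bar = 19.6000 - 5.4000i, z*z_bar = 413.32


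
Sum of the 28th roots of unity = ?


The sum of all 28th roots of unity is 0.
Geometric series: (1 - w^28)/(1 - w) = (1-1)/(1-w) = 0 since w^28 = 1, w ≠ 1.
Alternatively: coefficient of z^27 in z^28 - 1 is 0.

0


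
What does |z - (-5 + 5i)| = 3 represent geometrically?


|z - z0| = r is a circle with center z0 and radius r.
Center = (-5, 5), radius = 3

Circle with center (-5, 5) and radius 3


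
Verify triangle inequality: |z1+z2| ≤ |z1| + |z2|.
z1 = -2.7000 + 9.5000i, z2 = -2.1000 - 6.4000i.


|z1| = sqrt((-2.7)^2 + 9.5^2) = sqrt(97.54) = 9.8762
|z2| = sqrt((-2.1)^2 + (-6.4)^2) = sqrt(45.37) = 6.7357
z1+z2 = -4.8000 + 3.1000i
|z1+z2| = sqrt(32.65) = 5.7140
|z1|+|z2| = 9.8762 + 6.7357 = 16.6119

|z1+z2| = 5.7140 ≤ |z1|+|z2| = 16.6119 (verified)


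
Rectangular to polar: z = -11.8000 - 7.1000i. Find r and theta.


r = sqrt(139.24+50.41) = sqrt(189.65) = 13.7713
theta = atan2(-7.1, -11.8) = -148.9649 degrees

r = 13.7713, theta = -148.9649 degrees


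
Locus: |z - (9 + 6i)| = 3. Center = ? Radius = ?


|z - z0| = r is a circle with center z0 and radius r.
Center = (9, 6), radius = 3

Circle with center (9, 6) and radius 3


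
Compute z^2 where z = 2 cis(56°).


r^2 = 2^2 = 4
n*theta = 2*56° = 112° = 112° (mod 360)
a = 4*cos(112°) = -1.4984
b = 4*sin(112°) = 3.7087

4 cis(112°) = -1.4984 + 3.7087i


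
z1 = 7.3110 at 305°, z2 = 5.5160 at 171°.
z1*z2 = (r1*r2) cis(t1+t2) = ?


r = 7.3110 * 5.5160 = 40.3275
theta = 305° + 171° = 476° = 116° (mod 360)

40.3275 cis(116°)


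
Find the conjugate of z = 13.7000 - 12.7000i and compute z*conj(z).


z_bar = 13.7000 + 12.7000i
z*z_bar = 13.7^2 + (-12.7)^2 = 187.69 + 161.29 = 348.98

z_bar = 13.7000 + 12.7000i, z*z_bar = 348.98


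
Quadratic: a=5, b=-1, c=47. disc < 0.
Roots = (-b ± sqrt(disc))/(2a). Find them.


disc = (-1)^2 - 4*5*47 = 1 - 940 = -939
sqrt(|disc|) = sqrt(939) = 30.6431
Real part = 1/(2*5) = 0.1000
Imag part = 30.6431/(2*5) = 3.0643

0.1000 ± 3.0643i


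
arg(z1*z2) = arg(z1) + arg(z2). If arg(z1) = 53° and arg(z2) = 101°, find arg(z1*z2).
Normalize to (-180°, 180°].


arg(z1*z2) = 53° + 101° = 154°
Normalized to (-180°, 180°]: 154°

154°


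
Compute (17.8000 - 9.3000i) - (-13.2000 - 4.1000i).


Real: 17.8 + 13.2 = 31
Imag: -9.3 + 4.1 = -5.2

31.0000 - 5.2000i


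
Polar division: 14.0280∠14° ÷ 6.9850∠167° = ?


r = 14.0280 / 6.9850 = 2.0083
theta = 14° - 167° = -153° = 207° (mod 360)

2.0083 cis(207°)


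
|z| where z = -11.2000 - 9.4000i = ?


|z| = sqrt((-11.2)^2 + (-9.4)^2) = sqrt(125.44 + 88.36) = sqrt(213.8) = 14.6219

|z| = 14.6219


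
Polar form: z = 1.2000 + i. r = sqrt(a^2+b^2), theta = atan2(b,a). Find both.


r = sqrt(1.44+1) = sqrt(2.44) = 1.5620
theta = atan2(1, 1.2) = 39.8056 degrees

r = 1.5620, theta = 39.8056 degrees


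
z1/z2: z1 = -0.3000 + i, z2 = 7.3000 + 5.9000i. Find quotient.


Conjugate of z2 = 7.3000 - 5.9000i
Numerator: (-0.3000 + i)(7.3000 - 5.9000i) = 3.7100 + 9.0700i
Denominator: 7.3^2 + 5.9^2 = 88.1
Result = (3.7100 + 9.0700i)/88.1

0.0421 + 0.1030i


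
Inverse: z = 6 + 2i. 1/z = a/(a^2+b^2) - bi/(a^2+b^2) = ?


|z|^2 = 36+4 = 40
1/z = (6 - 2i)/40

1/z = 0.1500 - 0.0500i


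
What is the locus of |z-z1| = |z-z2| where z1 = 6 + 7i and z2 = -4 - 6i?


Equal distances means the locus is the perpendicular bisector of z1 and z2.
Midpoint = ((6+(-4))/2, (7+(-6))/2) = (1.0000, 0.5000)

Perpendicular bisector through (1.0000, 0.5000)


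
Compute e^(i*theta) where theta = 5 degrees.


cos(5°) = 0.9962
sin(5°) = 0.0872

e^(i*5°) = 0.9962 + 0.0872i


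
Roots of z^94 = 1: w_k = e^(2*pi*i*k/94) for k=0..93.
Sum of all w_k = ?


The sum of all 94th roots of unity is 0.
Geometric series: (1 - w^94)/(1 - w) = (1-1)/(1-w) = 0 since w^94 = 1, w ≠ 1.
Alternatively: coefficient of z^93 in z^94 - 1 is 0.

0


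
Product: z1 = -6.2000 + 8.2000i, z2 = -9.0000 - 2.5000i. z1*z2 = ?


Real = -6.2*(-9) - 8.2*(-2.5) = 55.8 - (-20.5) = 76.3
Imag = -6.2*(-2.5) - (9)*8.2 = 15.5 - (73.8) = -58.3

76.3000 - 58.3000i


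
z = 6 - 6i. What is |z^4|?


|z| = sqrt(36+36) = sqrt(72) = 8.4853
|z^4| = |z|^4 = (sqrt(72))^4 = 72^2 = 5184

|z^4| = 5184


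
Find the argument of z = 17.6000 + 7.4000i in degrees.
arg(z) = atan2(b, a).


Re = 17.6, Im = 7.4
arg = atan2(7.4, 17.6) = 22.8045 degrees

arg(z) = 22.8045 degrees


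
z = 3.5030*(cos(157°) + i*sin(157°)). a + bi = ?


a = 3.5030*cos(157°) = 3.5030*(-0.9205) = -3.2245
b = 3.5030*sin(157°) = 3.5030*0.39073 = 1.3687

-3.2245 + 1.3687i


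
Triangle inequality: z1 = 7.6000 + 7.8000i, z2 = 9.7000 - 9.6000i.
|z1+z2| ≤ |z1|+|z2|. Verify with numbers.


|z1| = sqrt(7.6^2 + 7.8^2) = sqrt(118.6) = 10.8904
|z2| = sqrt(9.7^2 + (-9.6)^2) = sqrt(186.25) = 13.6473
z1+z2 = 17.3000 - 1.8000i
|z1+z2| = sqrt(302.53) = 17.3934
|z1|+|z2| = 10.8904 + 13.6473 = 24.5377

|z1+z2| = 17.3934 ≤ |z1|+|z2| = 24.5377 (verified)


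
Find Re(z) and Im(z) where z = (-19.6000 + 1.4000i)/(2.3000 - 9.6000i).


Multiply by conjugate: (-19.6000 + 1.4000i)(2.3000 + 9.6000i) / (2.3^2 + (-9.6)^2)
Numerator real = -19.6*2.3 + 1.4*(-9.6) = -58.52
Numerator imag = 1.4*2.3 - (-19.6)*(-9.6) = -184.94
Denominator = 97.45
Re(z) = -58.52/97.45 = -0.6005
Im(z) = -184.94/97.45 = -1.8978

Re(z) = -0.6005, Im(z) = -1.8978


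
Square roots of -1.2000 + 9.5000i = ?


|z| = sqrt(1.44+90.25) = 9.5755
sqrt((|z|+a)/2) = sqrt((9.5755+(-1.2))/2) = sqrt(4.1877) = 2.0464
sqrt((|z|-a)/2) = sqrt((9.5755-(-1.2))/2) = sqrt(5.3877) = 2.3212

±(2.0464 + 2.3212i) i.e. 2.0464 + 2.3212i and -2.0464 - 2.3212i


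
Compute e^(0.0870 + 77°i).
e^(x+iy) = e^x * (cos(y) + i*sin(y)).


e^0.0870 = 1.0909
cos(77°) = 0.22495
sin(77°) = 0.97437
Real = 1.0909*0.22495 = 0.2454
Imag = 1.0909*0.97437 = 1.0629

0.2454 + 1.0629i


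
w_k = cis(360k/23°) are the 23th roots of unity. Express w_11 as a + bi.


Angle = 360*11/23 = 172.1739°
a = cos(172.1739°) = -0.9907
b = sin(172.1739°) = 0.1362

-0.9907 + 0.1362i


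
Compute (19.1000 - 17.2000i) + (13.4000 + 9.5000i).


Real: 19.1 + 13.4 = 32.5
Imag: -17.2 + 9.5 = -7.7

32.5000 - 7.7000i


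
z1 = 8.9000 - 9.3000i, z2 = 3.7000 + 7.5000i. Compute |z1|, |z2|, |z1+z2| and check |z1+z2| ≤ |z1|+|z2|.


|z1| = sqrt(8.9^2 + (-9.3)^2) = sqrt(165.7) = 12.8725
|z2| = sqrt(3.7^2 + 7.5^2) = sqrt(69.94) = 8.3630
z1+z2 = 12.6000 - 1.8000i
|z1+z2| = sqrt(162) = 12.7279
|z1|+|z2| = 12.8725 + 8.3630 = 21.2355

|z1+z2| = 12.7279 ≤ |z1|+|z2| = 21.2355 (verified)


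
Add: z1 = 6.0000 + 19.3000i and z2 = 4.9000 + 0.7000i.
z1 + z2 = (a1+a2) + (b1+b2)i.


Real: 6 + 4.9 = 10.9
Imag: 19.3 + 0.7 = 20

10.9000 + 20.0000i


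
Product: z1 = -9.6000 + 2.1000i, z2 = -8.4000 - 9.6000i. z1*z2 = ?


Real = -9.6*(-8.4) - 2.1*(-9.6) = 80.64 - (-20.16) = 100.8
Imag = -9.6*(-9.6) - (8.4)*2.1 = 92.16 - (17.64) = 74.52

100.8000 + 74.5200i


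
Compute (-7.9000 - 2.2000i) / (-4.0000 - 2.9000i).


Conjugate of z2 = -4.0000 + 2.9000i
Numerator: (-7.9000 - 2.2000i)(-4.0000 + 2.9000i) = 37.9800 - 14.1100i
Denominator: (-4)^2 + (-2.9)^2 = 24.41
Result = (37.9800 - 14.1100i)/24.41

1.5559 - 0.5780i


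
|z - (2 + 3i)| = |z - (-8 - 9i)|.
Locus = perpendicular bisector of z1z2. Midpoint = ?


Equal distances means the locus is the perpendicular bisector of z1 and z2.
Midpoint = ((2+(-8))/2, (3+(-9))/2) = (-3.0000, -3.0000)

Perpendicular bisector through (-3.0000, -3.0000)


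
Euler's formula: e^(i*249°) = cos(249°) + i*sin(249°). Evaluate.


cos(249°) = -0.3584
sin(249°) = -0.9336

e^(i*249°) = -0.3584 - 0.9336i


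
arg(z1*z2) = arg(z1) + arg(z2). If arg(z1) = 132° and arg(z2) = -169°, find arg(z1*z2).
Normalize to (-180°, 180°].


arg(z1*z2) = 132° - 169° = -37°
Normalized to (-180°, 180°]: -37°

-37°


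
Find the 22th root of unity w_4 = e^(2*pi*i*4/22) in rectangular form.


Angle = 360*4/22 = 65.4545°
a = cos(65.4545°) = 0.4154
b = sin(65.4545°) = 0.9096

0.4154 + 0.9096i


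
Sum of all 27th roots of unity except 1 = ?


With w = e^(2*pi*i/27), all 27 of the 27th roots of unity w^0 = 1, w, ..., w^(26) sum to 0: 1 + w + ... + w^(26) = (1 - w^27)/(1 - w) = 0 since w^27 = 1, w ≠ 1.
Removing the root 1: w + w^2 + ... + w^(26) = 0 - 1 = -1

Sum = -1


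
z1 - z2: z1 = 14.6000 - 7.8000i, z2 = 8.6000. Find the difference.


Real: 14.6 - 8.6 = 6
Imag: -7.8 - 0 = -7.8

6.0000 - 7.8000i


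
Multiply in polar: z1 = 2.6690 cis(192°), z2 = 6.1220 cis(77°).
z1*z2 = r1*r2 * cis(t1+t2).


r = 2.6690 * 6.1220 = 16.3396
theta = 192° + 77° = 269° = 269° (mod 360)

16.3396 cis(269°)


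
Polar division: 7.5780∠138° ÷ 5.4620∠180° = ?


r = 7.5780 / 5.4620 = 1.3874
theta = 138° - 180° = -42° = 318° (mod 360)

1.3874 cis(318°)


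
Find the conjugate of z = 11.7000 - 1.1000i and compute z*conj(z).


z_bar = 11.7000 + 1.1000i
z*z_bar = 11.7^2 + (-1.1)^2 = 136.89 + 1.21 = 138.1

z_bar = 11.7000 + 1.1000i, z*z_bar = 138.1


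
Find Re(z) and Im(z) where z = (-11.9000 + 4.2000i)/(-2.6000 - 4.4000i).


Multiply by conjugate: (-11.9000 + 4.2000i)(-2.6000 + 4.4000i) / ((-2.6)^2 + (-4.4)^2)
Numerator real = -11.9*(-2.6) + 4.2*(-4.4) = 12.46
Numerator imag = 4.2*(-2.6) - (-11.9)*(-4.4) = -63.28
Denominator = 26.12
Re(z) = 12.46/26.12 = 0.4770
Im(z) = -63.28/26.12 = -2.4227

Re(z) = 0.4770, Im(z) = -2.4227


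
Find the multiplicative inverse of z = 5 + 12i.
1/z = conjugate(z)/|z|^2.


|z|^2 = 25+144 = 169
1/z = (5 - 12i)/169

1/z = 0.0296 - 0.0710i


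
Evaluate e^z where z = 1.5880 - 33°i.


e^1.5880 = 4.89395
cos(-33°) = 0.83867
sin(-33°) = -0.54464
Real = 4.89395*0.83867 = 4.1044
Imag = 4.89395*(-0.54464) = -2.6654

4.1044 - 2.6654i


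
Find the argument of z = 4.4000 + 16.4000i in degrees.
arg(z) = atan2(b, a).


Re = 4.4, Im = 16.4
arg = atan2(16.4, 4.4) = 74.9816 degrees

arg(z) = 74.9816 degrees


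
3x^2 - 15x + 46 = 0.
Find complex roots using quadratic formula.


disc = (-15)^2 - 4*3*46 = 225 - 552 = -327
sqrt(|disc|) = sqrt(327) = 18.0831
Real part = 15/(2*3) = 2.5000
Imag part = 18.0831/(2*3) = 3.0139

2.5000 ± 3.0139i


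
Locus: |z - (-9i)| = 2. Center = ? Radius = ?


|z - z0| = r is a circle with center z0 and radius r.
Center = (0, -9), radius = 2

Circle with center (0, -9) and radius 2


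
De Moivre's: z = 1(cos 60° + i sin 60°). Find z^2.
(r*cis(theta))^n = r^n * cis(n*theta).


r^2 = 1^2 = 1
n*theta = 2*60° = 120° = 120° (mod 360)
a = 1*cos(120°) = -0.5000
b = 1*sin(120°) = 0.8660

1 cis(120°) = -0.5000 + 0.8660i


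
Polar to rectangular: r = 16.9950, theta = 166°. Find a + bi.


a = 16.9950*cos(166°) = 16.9950*(-0.9703) = -16.4902
b = 16.9950*sin(166°) = 16.9950*0.241922 = 4.1115

-16.4902 + 4.1115i


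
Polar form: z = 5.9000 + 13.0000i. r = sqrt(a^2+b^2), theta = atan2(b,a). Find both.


r = sqrt(34.81+169) = sqrt(203.81) = 14.2762
theta = atan2(13, 5.9) = 65.5893 degrees

r = 14.2762, theta = 65.5893 degrees


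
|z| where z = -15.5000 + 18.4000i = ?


|z| = sqrt((-15.5)^2 + 18.4^2) = sqrt(240.25 + 338.56) = sqrt(578.81) = 24.0585

|z| = 24.0585


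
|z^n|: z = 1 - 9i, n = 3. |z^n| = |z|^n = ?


|z| = sqrt(1+81) = sqrt(82) = 9.0554
|z^3| = |z|^3 = (sqrt(82))^3 = 82*sqrt(82)

|z^3| = 82*sqrt(82) ≈ 742.5416


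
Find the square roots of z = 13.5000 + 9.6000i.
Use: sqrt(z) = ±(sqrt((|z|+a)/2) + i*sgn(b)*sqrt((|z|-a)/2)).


|z| = sqrt(182.25+92.16) = 16.5653
sqrt((|z|+a)/2) = sqrt((16.5653+13.5)/2) = sqrt(15.0327) = 3.8772
sqrt((|z|-a)/2) = sqrt((16.5653-13.5)/2) = sqrt(1.5327) = 1.2380

±(3.8772 + 1.2380i) i.e. 3.8772 + 1.2380i and -3.8772 - 1.2380i


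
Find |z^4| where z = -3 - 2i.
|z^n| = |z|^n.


|z| = sqrt(9+4) = sqrt(13) = 3.6056
|z^4| = |z|^4 = (sqrt(13))^4 = 13^2 = 169

|z^4| = 169


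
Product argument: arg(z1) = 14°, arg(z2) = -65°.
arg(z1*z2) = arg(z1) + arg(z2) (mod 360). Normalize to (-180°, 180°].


arg(z1*z2) = 14° - 65° = -51°
Normalized to (-180°, 180°]: -51°

-51°


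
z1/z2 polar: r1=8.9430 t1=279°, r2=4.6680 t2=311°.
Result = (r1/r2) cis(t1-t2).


r = 8.9430 / 4.6680 = 1.9158
theta = 279° - 311° = -32° = 328° (mod 360)

1.9158 cis(328°)


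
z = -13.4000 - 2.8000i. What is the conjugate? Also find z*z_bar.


z_bar = -13.4000 + 2.8000i
z*z_bar = (-13.4)^2 + (-2.8)^2 = 179.56 + 7.84 = 187.4

z_bar = -13.4000 + 2.8000i, z*z_bar = 187.4


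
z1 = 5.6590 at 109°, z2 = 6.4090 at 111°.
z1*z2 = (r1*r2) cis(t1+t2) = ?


r = 5.6590 * 6.4090 = 36.2685
theta = 109° + 111° = 220° = 220° (mod 360)

36.2685 cis(220°)


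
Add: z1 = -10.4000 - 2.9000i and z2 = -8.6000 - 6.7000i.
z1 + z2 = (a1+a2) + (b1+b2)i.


Real: -10.4 - 8.6 = -19
Imag: -2.9 - 6.7 = -9.6

-19.0000 - 9.6000i


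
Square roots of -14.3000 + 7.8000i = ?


|z| = sqrt(204.49+60.84) = 16.2890
sqrt((|z|+a)/2) = sqrt((16.2890+(-14.3))/2) = sqrt(0.9945) = 0.9972
sqrt((|z|-a)/2) = sqrt((16.2890-(-14.3))/2) = sqrt(15.2945) = 3.9108

±(0.9972 + 3.9108i) i.e. 0.9972 + 3.9108i and -0.9972 - 3.9108i


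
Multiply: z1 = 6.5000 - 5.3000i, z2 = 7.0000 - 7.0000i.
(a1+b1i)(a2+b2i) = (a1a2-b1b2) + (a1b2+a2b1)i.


Real = 6.5*7 - (-5.3)*(-7) = 45.5 - 37.1 = 8.4
Imag = 6.5*(-7) + 7*(-5.3) = -45.5 - (37.1) = -82.6

8.4000 - 82.6000i


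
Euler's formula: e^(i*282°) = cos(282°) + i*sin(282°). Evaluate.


cos(282°) = 0.2079
sin(282°) = -0.9781

e^(i*282°) = 0.2079 - 0.9781i


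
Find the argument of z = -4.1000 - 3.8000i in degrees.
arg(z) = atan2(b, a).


Re = -4.1, Im = -3.8
arg = atan2(-3.8, -4.1) = -137.1747 degrees

arg(z) = -137.1747 degrees


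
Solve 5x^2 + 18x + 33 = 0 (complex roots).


disc = 18^2 - 4*5*33 = 324 - 660 = -336
sqrt(|disc|) = sqrt(336) = 18.3303
Real part = -18/(2*5) = -1.8000
Imag part = 18.3303/(2*5) = 1.8330

-1.8000 ± 1.8330i


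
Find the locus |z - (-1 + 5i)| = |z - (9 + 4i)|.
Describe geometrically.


Equal distances means the locus is the perpendicular bisector of z1 and z2.
Midpoint = ((-1+9)/2, (5+4)/2) = (4.0000, 4.5000)

Perpendicular bisector through (4.0000, 4.5000)


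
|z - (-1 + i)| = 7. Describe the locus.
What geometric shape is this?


|z - z0| = r is a circle with center z0 and radius r.
Center = (-1, 1), radius = 7

Circle with center (-1, 1) and radius 7


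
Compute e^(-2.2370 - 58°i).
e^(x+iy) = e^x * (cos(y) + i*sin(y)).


e^-2.2370 = 0.1068
cos(-58°) = 0.5299
sin(-58°) = -0.848
Real = 0.1068*0.5299 = 0.0566
Imag = 0.1068*(-0.848) = -0.0906

0.0566 - 0.0906i


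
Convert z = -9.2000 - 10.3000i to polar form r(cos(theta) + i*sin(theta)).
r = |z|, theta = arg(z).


r = sqrt(84.64+106.09) = sqrt(190.73) = 13.8105
theta = atan2(-10.3, -9.2) = -131.7714 degrees

r = 13.8105, theta = -131.7714 degrees


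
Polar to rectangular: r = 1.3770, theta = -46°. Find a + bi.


a = 1.3770*cos(-46°) = 1.3770*0.69466 = 0.9565
b = 1.3770*sin(-46°) = 1.3770*(-0.7193) = -0.9905

0.9565 - 0.9905i


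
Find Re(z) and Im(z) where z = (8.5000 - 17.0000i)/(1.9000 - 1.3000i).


Multiply by conjugate: (8.5000 - 17.0000i)(1.9000 + 1.3000i) / (1.9^2 + (-1.3)^2)
Numerator real = 8.5*1.9 - (17)*(-1.3) = 38.25
Numerator imag = -17*1.9 - 8.5*(-1.3) = -21.25
Denominator = 5.3
Re(z) = 38.25/5.3 = 7.2170
Im(z) = -21.25/5.3 = -4.0094

Re(z) = 7.2170, Im(z) = -4.0094


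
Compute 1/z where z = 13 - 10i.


|z|^2 = 169+100 = 269
1/z = (13 + 10i)/269

1/z = 0.0483 + 0.0372i


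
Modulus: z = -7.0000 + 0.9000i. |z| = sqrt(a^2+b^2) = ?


|z| = sqrt((-7)^2 + 0.9^2) = sqrt(49 + 0.81) = sqrt(49.81) = 7.0576

|z| = 7.0576


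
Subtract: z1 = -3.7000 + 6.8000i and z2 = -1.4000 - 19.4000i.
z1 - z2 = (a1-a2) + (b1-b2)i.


Real: -3.7 + 1.4 = -2.3
Imag: 6.8 + 19.4 = 26.2

-2.3000 + 26.2000i


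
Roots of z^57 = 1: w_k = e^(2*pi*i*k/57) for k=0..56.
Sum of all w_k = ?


The sum of all 57th roots of unity is 0.
Geometric series: (1 - w^57)/(1 - w) = (1-1)/(1-w) = 0 since w^57 = 1, w ≠ 1.
Alternatively: coefficient of z^56 in z^57 - 1 is 0.

0


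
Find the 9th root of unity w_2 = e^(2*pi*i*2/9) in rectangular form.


Angle = 360*2/9 = 80°
a = cos(80°) = 0.1736
b = sin(80°) = 0.9848

0.1736 + 0.9848i


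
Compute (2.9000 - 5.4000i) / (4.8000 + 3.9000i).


Conjugate of z2 = 4.8000 - 3.9000i
Numerator: (2.9000 - 5.4000i)(4.8000 - 3.9000i) = -7.1400 - 37.2300i
Denominator: 4.8^2 + 3.9^2 = 38.25
Result = (-7.1400 - 37.2300i)/38.25

-0.1867 - 0.9733i


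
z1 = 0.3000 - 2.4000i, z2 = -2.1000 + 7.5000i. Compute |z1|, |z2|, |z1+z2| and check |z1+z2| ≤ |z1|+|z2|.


|z1| = sqrt(0.3^2 + (-2.4)^2) = sqrt(5.85) = 2.4187
|z2| = sqrt((-2.1)^2 + 7.5^2) = sqrt(60.66) = 7.7885
z1+z2 = -1.8000 + 5.1000i
|z1+z2| = sqrt(29.25) = 5.4083
|z1|+|z2| = 2.4187 + 7.7885 = 10.2072

|z1+z2| = 5.4083 ≤ |z1|+|z2| = 10.2072 (verified)


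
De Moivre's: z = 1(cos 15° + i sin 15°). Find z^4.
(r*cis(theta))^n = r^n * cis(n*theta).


r^4 = 1^4 = 1
n*theta = 4*15° = 60° = 60° (mod 360)
a = 1*cos(60°) = 0.5000
b = 1*sin(60°) = 0.8660

1 cis(60°) = 0.5000 + 0.8660i


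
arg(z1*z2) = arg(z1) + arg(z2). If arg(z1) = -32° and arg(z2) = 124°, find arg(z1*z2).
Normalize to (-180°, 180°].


arg(z1*z2) = -32° + 124° = 92°
Normalized to (-180°, 180°]: 92°

92°


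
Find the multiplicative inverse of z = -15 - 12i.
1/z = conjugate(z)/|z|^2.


|z|^2 = 225+144 = 369
1/z = (-15 + 12i)/369

1/z = -0.0407 + 0.0325i


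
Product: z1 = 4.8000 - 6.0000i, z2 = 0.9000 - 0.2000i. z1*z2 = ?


Real = 4.8*0.9 - (-6)*(-0.2) = 4.32 - 1.2 = 3.12
Imag = 4.8*(-0.2) + 0.9*(-6) = -0.96 - (5.4) = -6.36

3.1200 - 6.3600i


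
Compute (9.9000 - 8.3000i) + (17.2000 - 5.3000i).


Real: 9.9 + 17.2 = 27.1
Imag: -8.3 - 5.3 = -13.6

27.1000 - 13.6000i


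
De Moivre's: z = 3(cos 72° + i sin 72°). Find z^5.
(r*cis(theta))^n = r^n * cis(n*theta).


r^5 = 3^5 = 243
n*theta = 5*72° = 360° = 0° (mod 360)
a = 243*cos(0°) = 243.0000
b = 243*sin(0°) = 0

243 cis(0°) = 243.0000 + 0i


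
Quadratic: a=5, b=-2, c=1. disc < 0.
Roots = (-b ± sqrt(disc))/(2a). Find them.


disc = (-2)^2 - 4*5*1 = 4 - 20 = -16
sqrt(|disc|) = sqrt(16) = 4.0000
Real part = 2/(2*5) = 0.2000
Imag part = 4.0000/(2*5) = 0.4000

0.2000 ± 0.4000i


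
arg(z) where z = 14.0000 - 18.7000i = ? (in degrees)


Re = 14, Im = -18.7
arg = atan2(-18.7, 14) = -53.1792 degrees

arg(z) = -53.1792 degrees


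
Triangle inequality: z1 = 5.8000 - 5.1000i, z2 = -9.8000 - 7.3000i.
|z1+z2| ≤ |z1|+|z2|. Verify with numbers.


|z1| = sqrt(5.8^2 + (-5.1)^2) = sqrt(59.65) = 7.7233
|z2| = sqrt((-9.8)^2 + (-7.3)^2) = sqrt(149.33) = 12.2201
z1+z2 = -4.0000 - 12.4000i
|z1+z2| = sqrt(169.76) = 13.0292
|z1|+|z2| = 7.7233 + 12.2201 = 19.9434

|z1+z2| = 13.0292 ≤ |z1|+|z2| = 19.9434 (verified)


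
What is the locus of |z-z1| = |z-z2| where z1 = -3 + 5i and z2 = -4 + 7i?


Equal distances means the locus is the perpendicular bisector of z1 and z2.
Midpoint = ((-3+(-4))/2, (5+7)/2) = (-3.5000, 6.0000)

Perpendicular bisector through (-3.5000, 6.0000)


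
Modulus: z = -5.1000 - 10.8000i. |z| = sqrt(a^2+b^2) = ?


|z| = sqrt((-5.1)^2 + (-10.8)^2) = sqrt(26.01 + 116.64) = sqrt(142.65) = 11.9436

|z| = 11.9436


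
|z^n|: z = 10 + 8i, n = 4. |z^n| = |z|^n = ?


|z| = sqrt(100+64) = sqrt(164) = 12.8062
|z^4| = |z|^4 = (sqrt(164))^4 = 164^2 = 26896

|z^4| = 26896


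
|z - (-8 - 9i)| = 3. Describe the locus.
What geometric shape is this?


|z - z0| = r is a circle with center z0 and radius r.
Center = (-8, -9), radius = 3

Circle with center (-8, -9) and radius 3


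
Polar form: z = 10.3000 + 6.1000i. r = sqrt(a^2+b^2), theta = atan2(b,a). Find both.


r = sqrt(106.09+37.21) = sqrt(143.3) = 11.9708
theta = atan2(6.1, 10.3) = 30.6354 degrees

r = 11.9708, theta = 30.6354 degrees


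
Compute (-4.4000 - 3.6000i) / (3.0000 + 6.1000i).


Conjugate of z2 = 3.0000 - 6.1000i
Numerator: (-4.4000 - 3.6000i)(3.0000 - 6.1000i) = -35.1600 + 16.0400i
Denominator: 3^2 + 6.1^2 = 46.21
Result = (-35.1600 + 16.0400i)/46.21

-0.7609 + 0.3471i


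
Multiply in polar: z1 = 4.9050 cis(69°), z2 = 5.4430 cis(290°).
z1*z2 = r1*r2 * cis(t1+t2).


r = 4.9050 * 5.4430 = 26.6979
theta = 69° + 290° = 359° = 359° (mod 360)

26.6979 cis(359°)


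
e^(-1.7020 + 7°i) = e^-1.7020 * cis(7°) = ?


e^-1.7020 = 0.18232
cos(7°) = 0.9925
sin(7°) = 0.1219
Real = 0.18232*0.9925 = 0.1810
Imag = 0.18232*0.1219 = 0.0222

0.1810 + 0.0222i


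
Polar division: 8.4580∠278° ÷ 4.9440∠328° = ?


r = 8.4580 / 4.9440 = 1.7108
theta = 278° - 328° = -50° = 310° (mod 360)

1.7108 cis(310°)


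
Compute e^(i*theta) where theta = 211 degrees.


cos(211°) = -0.8572
sin(211°) = -0.5150

e^(i*211°) = -0.8572 - 0.5150i


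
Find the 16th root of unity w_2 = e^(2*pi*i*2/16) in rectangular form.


Angle = 360*2/16 = 45°
a = cos(45°) = 0.7071
b = sin(45°) = 0.7071

0.7071 + 0.7071i


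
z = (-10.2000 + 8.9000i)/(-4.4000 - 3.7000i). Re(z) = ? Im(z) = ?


Multiply by conjugate: (-10.2000 + 8.9000i)(-4.4000 + 3.7000i) / ((-4.4)^2 + (-3.7)^2)
Numerator real = -10.2*(-4.4) + 8.9*(-3.7) = 11.95
Numerator imag = 8.9*(-4.4) - (-10.2)*(-3.7) = -76.9
Denominator = 33.05
Re(z) = 11.95/33.05 = 0.3616
Im(z) = -76.9/33.05 = -2.3268

Re(z) = 0.3616, Im(z) = -2.3268


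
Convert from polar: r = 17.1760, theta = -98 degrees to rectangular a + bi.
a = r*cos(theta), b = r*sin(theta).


a = 17.1760*cos(-98°) = 17.1760*(-0.13917) = -2.3904
b = 17.1760*sin(-98°) = 17.1760*(-0.990268) = -17.0088

-2.3904 - 17.0088i


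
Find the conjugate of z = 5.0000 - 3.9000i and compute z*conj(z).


z_bar = 5.0000 + 3.9000i
z*z_bar = 5^2 + (-3.9)^2 = 25 + 15.21 = 40.21

z_bar = 5.0000 + 3.9000i, z*z_bar = 40.21


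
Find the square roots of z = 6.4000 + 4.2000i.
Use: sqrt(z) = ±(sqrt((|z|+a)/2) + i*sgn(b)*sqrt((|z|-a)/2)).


|z| = sqrt(40.96+17.64) = 7.6551
sqrt((|z|+a)/2) = sqrt((7.6551+6.4)/2) = sqrt(7.0275) = 2.6509
sqrt((|z|-a)/2) = sqrt((7.6551-6.4)/2) = sqrt(0.6275) = 0.7922

±(2.6509 + 0.7922i) i.e. 2.6509 + 0.7922i and -2.6509 - 0.7922i


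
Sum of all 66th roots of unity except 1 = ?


With w = e^(2*pi*i/66), all 66 of the 66th roots of unity w^0 = 1, w, ..., w^(65) sum to 0: 1 + w + ... + w^(65) = (1 - w^66)/(1 - w) = 0 since w^66 = 1, w ≠ 1.
Removing the root 1: w + w^2 + ... + w^(65) = 0 - 1 = -1

Sum = -1


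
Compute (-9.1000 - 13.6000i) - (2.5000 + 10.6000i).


Real: -9.1 - 2.5 = -11.6
Imag: -13.6 - 10.6 = -24.2

-11.6000 - 24.2000i


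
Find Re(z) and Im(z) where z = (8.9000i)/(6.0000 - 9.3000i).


Multiply by conjugate: (8.9000i)(6.0000 + 9.3000i) / (6^2 + (-9.3)^2)
Numerator real = 0*6 + 8.9*(-9.3) = -82.77
Numerator imag = 8.9*6 - 0*(-9.3) = 53.4
Denominator = 122.49
Re(z) = -82.77/122.49 = -0.6757
Im(z) = 53.4/122.49 = 0.4360

Re(z) = -0.6757, Im(z) = 0.4360


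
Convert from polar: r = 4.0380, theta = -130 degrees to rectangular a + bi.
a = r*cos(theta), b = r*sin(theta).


a = 4.0380*cos(-130°) = 4.0380*(-0.6428) = -2.5956
b = 4.0380*sin(-130°) = 4.0380*(-0.76604) = -3.0933

-2.5956 - 3.0933i


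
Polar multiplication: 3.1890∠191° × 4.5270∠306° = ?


r = 3.1890 * 4.5270 = 14.4366
theta = 191° + 306° = 497° = 137° (mod 360)

14.4366 cis(137°)


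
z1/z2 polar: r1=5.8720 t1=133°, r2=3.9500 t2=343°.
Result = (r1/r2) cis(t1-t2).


r = 5.8720 / 3.9500 = 1.4866
theta = 133° - 343° = -210° = 150° (mod 360)

1.4866 cis(150°)


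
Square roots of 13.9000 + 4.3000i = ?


|z| = sqrt(193.21+18.49) = 14.5499
sqrt((|z|+a)/2) = sqrt((14.5499+13.9)/2) = sqrt(14.2250) = 3.7716
sqrt((|z|-a)/2) = sqrt((14.5499-13.9)/2) = sqrt(0.3250) = 0.5701

±(3.7716 + 0.5701i) i.e. 3.7716 + 0.5701i and -3.7716 - 0.5701i


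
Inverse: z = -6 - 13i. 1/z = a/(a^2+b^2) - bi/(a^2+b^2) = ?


|z|^2 = 36+169 = 205
1/z = (-6 + 13i)/205

1/z = -0.0293 + 0.0634i


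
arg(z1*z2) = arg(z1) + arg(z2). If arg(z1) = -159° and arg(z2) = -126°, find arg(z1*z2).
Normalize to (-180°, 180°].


arg(z1*z2) = -159° - 126° = -285°
Normalized to (-180°, 180°]: 75°

75°


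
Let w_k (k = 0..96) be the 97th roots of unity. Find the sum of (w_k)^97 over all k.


The roots are w_k = w^k with w = e^(2*pi*i/97), and (w^k)^97 = (w^97)^k.
So S = 1 + u + u^2 + ... + u^(96) with u = w^97.
97 = 1*97 + 0, so 97 is a multiple of 97 and u = (w^97)^1 = 1.
Every one of the 97 terms equals 1: S = 97

S = 97


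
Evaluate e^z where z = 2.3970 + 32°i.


e^2.3970 = 10.9902
cos(32°) = 0.84805
sin(32°) = 0.52992
Real = 10.9902*0.84805 = 9.3202
Imag = 10.9902*0.52992 = 5.8239

9.3202 + 5.8239i


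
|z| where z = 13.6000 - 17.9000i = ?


|z| = sqrt(13.6^2 + (-17.9)^2) = sqrt(184.96 + 320.41) = sqrt(505.37) = 22.4804

|z| = 22.4804


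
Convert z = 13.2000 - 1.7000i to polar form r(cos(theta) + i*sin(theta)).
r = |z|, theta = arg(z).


r = sqrt(174.24+2.89) = sqrt(177.13) = 13.3090
theta = atan2(-1.7, 13.2) = -7.3386 degrees

r = 13.3090, theta = -7.3386 degrees


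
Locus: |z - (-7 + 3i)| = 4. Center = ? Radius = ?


|z - z0| = r is a circle with center z0 and radius r.
Center = (-7, 3), radius = 4

Circle with center (-7, 3) and radius 4


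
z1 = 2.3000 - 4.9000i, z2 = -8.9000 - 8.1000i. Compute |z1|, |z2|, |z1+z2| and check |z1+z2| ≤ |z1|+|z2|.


|z1| = sqrt(2.3^2 + (-4.9)^2) = sqrt(29.3) = 5.4129
|z2| = sqrt((-8.9)^2 + (-8.1)^2) = sqrt(144.82) = 12.0341
z1+z2 = -6.6000 - 13.0000i
|z1+z2| = sqrt(212.56) = 14.5794
|z1|+|z2| = 5.4129 + 12.0341 = 17.4470

|z1+z2| = 14.5794 ≤ |z1|+|z2| = 17.4470 (verified)


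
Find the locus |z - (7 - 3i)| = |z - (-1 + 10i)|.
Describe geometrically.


Equal distances means the locus is the perpendicular bisector of z1 and z2.
Midpoint = ((7+(-1))/2, (-3+10)/2) = (3.0000, 3.5000)

Perpendicular bisector through (3.0000, 3.5000)


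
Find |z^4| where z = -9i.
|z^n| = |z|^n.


|z| = sqrt(0+81) = sqrt(81) = 9
|z^4| = |z|^4 = 9^4 = 6561

|z^4| = 6561


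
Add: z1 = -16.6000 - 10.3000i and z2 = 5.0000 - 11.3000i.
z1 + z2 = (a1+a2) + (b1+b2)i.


Real: -16.6 + 5 = -11.6
Imag: -10.3 - 11.3 = -21.6

-11.6000 - 21.6000i


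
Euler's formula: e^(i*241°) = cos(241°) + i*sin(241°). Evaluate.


cos(241°) = -0.4848
sin(241°) = -0.8746

e^(i*241°) = -0.4848 - 0.8746i


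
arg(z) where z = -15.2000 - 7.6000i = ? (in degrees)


Re = -15.2, Im = -7.6
arg = atan2(-7.6, -15.2) = -153.4349 degrees

arg(z) = -153.4349 degrees


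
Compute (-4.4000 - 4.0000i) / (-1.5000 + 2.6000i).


Conjugate of z2 = -1.5000 - 2.6000i
Numerator: (-4.4000 - 4.0000i)(-1.5000 - 2.6000i) = -3.8000 + 17.4400i
Denominator: (-1.5)^2 + 2.6^2 = 9.01
Result = (-3.8000 + 17.4400i)/9.01

-0.4218 + 1.9356i


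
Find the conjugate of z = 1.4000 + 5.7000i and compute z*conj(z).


z_bar = 1.4000 - 5.7000i
z*z_bar = 1.4^2 + 5.7^2 = 1.96 + 32.49 = 34.45

z_bar = 1.4000 - 5.7000i, z*z_bar = 34.45


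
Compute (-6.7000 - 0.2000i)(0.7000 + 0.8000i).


Real = -6.7*0.7 - (-0.2)*0.8 = -4.69 - (-0.16) = -4.53
Imag = -6.7*0.8 + 0.7*(-0.2) = -5.36 - (0.14) = -5.5

-4.5300 - 5.5000i


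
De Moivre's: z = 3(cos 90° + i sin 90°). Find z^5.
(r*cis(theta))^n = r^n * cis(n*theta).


r^5 = 3^5 = 243
n*theta = 5*90° = 450° = 90° (mod 360)
a = 243*cos(90°) = 0
b = 243*sin(90°) = 243.0000

243 cis(90°) = 0 + 243.0000i


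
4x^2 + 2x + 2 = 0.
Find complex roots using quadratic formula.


disc = 2^2 - 4*4*2 = 4 - 32 = -28
sqrt(|disc|) = sqrt(28) = 5.2915
Real part = -2/(2*4) = -0.2500
Imag part = 5.2915/(2*4) = 0.6614

-0.2500 ± 0.6614i


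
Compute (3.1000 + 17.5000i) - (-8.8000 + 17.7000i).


Real: 3.1 + 8.8 = 11.9
Imag: 17.5 - 17.7 = -0.2

11.9000 - 0.2000i


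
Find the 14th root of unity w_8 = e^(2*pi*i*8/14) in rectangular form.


Angle = 360*8/14 = 205.7143°
a = cos(205.7143°) = -0.9010
b = sin(205.7143°) = -0.4339

-0.9010 - 0.4339i


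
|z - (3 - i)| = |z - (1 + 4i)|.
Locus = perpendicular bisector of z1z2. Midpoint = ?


Equal distances means the locus is the perpendicular bisector of z1 and z2.
Midpoint = ((3+1)/2, (-1+4)/2) = (2.0000, 1.5000)

Perpendicular bisector through (2.0000, 1.5000)


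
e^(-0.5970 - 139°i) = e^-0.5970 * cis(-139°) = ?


e^-0.5970 = 0.55046
cos(-139°) = -0.7547
sin(-139°) = -0.65606
Real = 0.55046*(-0.7547) = -0.4154
Imag = 0.55046*(-0.65606) = -0.3611

-0.4154 - 0.3611i


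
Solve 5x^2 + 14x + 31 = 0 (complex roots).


disc = 14^2 - 4*5*31 = 196 - 620 = -424
sqrt(|disc|) = sqrt(424) = 20.5913
Real part = -14/(2*5) = -1.4000
Imag part = 20.5913/(2*5) = 2.0591

-1.4000 ± 2.0591i


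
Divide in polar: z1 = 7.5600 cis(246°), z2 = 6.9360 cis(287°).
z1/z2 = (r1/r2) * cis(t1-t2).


r = 7.5600 / 6.9360 = 1.0900
theta = 246° - 287° = -41° = 319° (mod 360)

1.0900 cis(319°)


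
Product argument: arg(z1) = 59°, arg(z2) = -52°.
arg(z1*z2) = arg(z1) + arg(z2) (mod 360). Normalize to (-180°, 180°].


arg(z1*z2) = 59° - 52° = 7°
Normalized to (-180°, 180°]: 7°

7°


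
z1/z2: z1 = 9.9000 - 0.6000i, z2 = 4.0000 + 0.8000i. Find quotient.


Conjugate of z2 = 4.0000 - 0.8000i
Numerator: (9.9000 - 0.6000i)(4.0000 - 0.8000i) = 39.1200 - 10.3200i
Denominator: 4^2 + 0.8^2 = 16.64
Result = (39.1200 - 10.3200i)/16.64

2.3510 - 0.6202i


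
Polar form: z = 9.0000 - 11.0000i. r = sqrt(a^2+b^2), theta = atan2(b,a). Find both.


r = sqrt(81+121) = sqrt(202) = 14.2127
theta = atan2(-11, 9) = -50.7106 degrees

r = 14.2127, theta = -50.7106 degrees


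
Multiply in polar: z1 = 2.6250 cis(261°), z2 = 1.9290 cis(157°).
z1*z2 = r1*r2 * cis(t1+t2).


r = 2.6250 * 1.9290 = 5.0636
theta = 261° + 157° = 418° = 58° (mod 360)

5.0636 cis(58°)


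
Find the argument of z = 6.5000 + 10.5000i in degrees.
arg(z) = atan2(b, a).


Re = 6.5, Im = 10.5
arg = atan2(10.5, 6.5) = 58.2405 degrees

arg(z) = 58.2405 degrees


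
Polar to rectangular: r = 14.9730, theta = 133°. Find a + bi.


a = 14.9730*cos(133°) = 14.9730*(-0.682) = -10.2116
b = 14.9730*sin(133°) = 14.9730*0.731354 = 10.9506

-10.2116 + 10.9506i


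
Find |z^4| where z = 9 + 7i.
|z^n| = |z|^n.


|z| = sqrt(81+49) = sqrt(130) = 11.4018
|z^4| = |z|^4 = (sqrt(130))^4 = 130^2 = 16900

|z^4| = 16900


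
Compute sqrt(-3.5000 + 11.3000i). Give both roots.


|z| = sqrt(12.25+127.69) = 11.8296
sqrt((|z|+a)/2) = sqrt((11.8296+(-3.5))/2) = sqrt(4.1648) = 2.0408
sqrt((|z|-a)/2) = sqrt((11.8296-(-3.5))/2) = sqrt(7.6648) = 2.7685

±(2.0408 + 2.7685i) i.e. 2.0408 + 2.7685i and -2.0408 - 2.7685i


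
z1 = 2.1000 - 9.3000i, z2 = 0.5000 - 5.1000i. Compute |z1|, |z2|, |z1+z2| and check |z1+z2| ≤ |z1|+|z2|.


|z1| = sqrt(2.1^2 + (-9.3)^2) = sqrt(90.9) = 9.5341
|z2| = sqrt(0.5^2 + (-5.1)^2) = sqrt(26.26) = 5.1245
z1+z2 = 2.6000 - 14.4000i
|z1+z2| = sqrt(214.12) = 14.6328
|z1|+|z2| = 9.5341 + 5.1245 = 14.6586

|z1+z2| = 14.6328 ≤ |z1|+|z2| = 14.6586 (verified)


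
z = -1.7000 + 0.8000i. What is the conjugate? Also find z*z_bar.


z_bar = -1.7000 - 0.8000i
z*z_bar = (-1.7)^2 + 0.8^2 = 2.89 + 0.64 = 3.53

z_bar = -1.7000 - 0.8000i, z*z_bar = 3.53


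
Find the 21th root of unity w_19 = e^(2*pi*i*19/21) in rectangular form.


Angle = 360*19/21 = 325.7143°
a = cos(325.7143°) = 0.8262
b = sin(325.7143°) = -0.5633

0.8262 - 0.5633i


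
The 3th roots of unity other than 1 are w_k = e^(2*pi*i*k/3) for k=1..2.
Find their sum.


With w = e^(2*pi*i/3), all 3 of the 3th roots of unity w^0 = 1, w, ..., w^(2) sum to 0: 1 + w + ... + w^(2) = (1 - w^3)/(1 - w) = 0 since w^3 = 1, w ≠ 1.
Removing the root 1: w + w^2 + ... + w^(2) = 0 - 1 = -1

Sum = -1


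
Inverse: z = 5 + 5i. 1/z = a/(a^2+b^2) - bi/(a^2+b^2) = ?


|z|^2 = 25+25 = 50
1/z = (5 - 5i)/50

1/z = 0.1000 - 0.1000i


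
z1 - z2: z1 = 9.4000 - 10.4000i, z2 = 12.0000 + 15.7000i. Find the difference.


Real: 9.4 - 12 = -2.6
Imag: -10.4 - 15.7 = -26.1

-2.6000 - 26.1000i


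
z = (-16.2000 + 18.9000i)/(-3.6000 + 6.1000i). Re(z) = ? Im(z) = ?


Multiply by conjugate: (-16.2000 + 18.9000i)(-3.6000 - 6.1000i) / ((-3.6)^2 + 6.1^2)
Numerator real = -16.2*(-3.6) + 18.9*6.1 = 173.61
Numerator imag = 18.9*(-3.6) - (-16.2)*6.1 = 30.78
Denominator = 50.17
Re(z) = 173.61/50.17 = 3.4604
Im(z) = 30.78/50.17 = 0.6135

Re(z) = 3.4604, Im(z) = 0.6135


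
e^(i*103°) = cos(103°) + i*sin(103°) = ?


cos(103°) = -0.2250
sin(103°) = 0.9744

e^(i*103°) = -0.2250 + 0.9744i


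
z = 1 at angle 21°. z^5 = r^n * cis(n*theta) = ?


r^5 = 1^5 = 1
n*theta = 5*21° = 105° = 105° (mod 360)
a = 1*cos(105°) = -0.2588
b = 1*sin(105°) = 0.9659

1 cis(105°) = -0.2588 + 0.9659i


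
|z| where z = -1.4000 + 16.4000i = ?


|z| = sqrt((-1.4)^2 + 16.4^2) = sqrt(1.96 + 268.96) = sqrt(270.92) = 16.4596

|z| = 16.4596


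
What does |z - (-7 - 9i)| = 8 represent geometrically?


|z - z0| = r is a circle with center z0 and radius r.
Center = (-7, -9), radius = 8

Circle with center (-7, -9) and radius 8


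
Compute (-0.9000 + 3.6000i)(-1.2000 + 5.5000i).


Real = -0.9*(-1.2) - 3.6*5.5 = 1.08 - 19.8 = -18.72
Imag = -0.9*5.5 - (1.2)*3.6 = -4.95 - (4.32) = -9.27

-18.7200 - 9.2700i


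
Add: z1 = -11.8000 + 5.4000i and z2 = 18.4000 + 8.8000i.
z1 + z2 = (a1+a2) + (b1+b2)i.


Real: -11.8 + 18.4 = 6.6
Imag: 5.4 + 8.8 = 14.2

6.6000 + 14.2000i


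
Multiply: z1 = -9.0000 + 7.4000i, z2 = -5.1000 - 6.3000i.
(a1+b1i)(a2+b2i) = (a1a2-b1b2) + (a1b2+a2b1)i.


Real = -9*(-5.1) - 7.4*(-6.3) = 45.9 - (-46.62) = 92.52
Imag = -9*(-6.3) - (5.1)*7.4 = 56.7 - (37.74) = 18.96

92.5200 + 18.9600i


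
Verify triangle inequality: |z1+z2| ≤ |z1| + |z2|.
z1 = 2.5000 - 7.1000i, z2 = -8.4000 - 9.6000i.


|z1| = sqrt(2.5^2 + (-7.1)^2) = sqrt(56.66) = 7.5273
|z2| = sqrt((-8.4)^2 + (-9.6)^2) = sqrt(162.72) = 12.7562
z1+z2 = -5.9000 - 16.7000i
|z1+z2| = sqrt(313.7) = 17.7116
|z1|+|z2| = 7.5273 + 12.7562 = 20.2835

|z1+z2| = 17.7116 ≤ |z1|+|z2| = 20.2835 (verified)


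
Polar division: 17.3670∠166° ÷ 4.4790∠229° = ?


r = 17.3670 / 4.4790 = 3.8774
theta = 166° - 229° = -63° = 297° (mod 360)

3.8774 cis(297°)


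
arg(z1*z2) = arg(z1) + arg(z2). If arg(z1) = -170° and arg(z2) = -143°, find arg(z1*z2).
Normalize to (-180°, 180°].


arg(z1*z2) = -170° - 143° = -313°
Normalized to (-180°, 180°]: 47°

47°


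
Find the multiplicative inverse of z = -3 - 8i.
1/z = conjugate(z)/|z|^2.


|z|^2 = 9+64 = 73
1/z = (-3 + 8i)/73

1/z = -0.0411 + 0.1096i


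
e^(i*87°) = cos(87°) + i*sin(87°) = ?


cos(87°) = 0.0523
sin(87°) = 0.9986

e^(i*87°) = 0.0523 + 0.9986i
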